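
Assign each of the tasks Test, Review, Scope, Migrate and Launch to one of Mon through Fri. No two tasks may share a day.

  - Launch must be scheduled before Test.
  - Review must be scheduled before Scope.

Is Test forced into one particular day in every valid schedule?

Test can be Tue (e.g. Scope=Thu, Review=Wed, Launch=Mon, Migrate=Fri, Test=Tue) or Wed (e.g. Review=Mon, Migrate=Fri, Scope=Thu, Launch=Tue, Test=Wed).

No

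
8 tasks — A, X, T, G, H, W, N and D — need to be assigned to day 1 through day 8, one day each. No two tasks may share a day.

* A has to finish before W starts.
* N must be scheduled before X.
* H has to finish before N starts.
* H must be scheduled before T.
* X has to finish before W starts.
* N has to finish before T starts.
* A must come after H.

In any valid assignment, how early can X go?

Precedence pushes X to at least day 3; downstream work caps X at day 7.
X at day 3 is achievable: A=day 4; D=day 8; H=day 1; X=day 3; W=day 6; N=day 2; G=day 7; T=day 5.

day 3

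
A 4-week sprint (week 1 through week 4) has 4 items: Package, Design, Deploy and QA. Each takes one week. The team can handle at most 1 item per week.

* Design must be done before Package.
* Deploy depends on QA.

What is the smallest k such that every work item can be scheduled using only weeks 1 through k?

The precedence chain requires at least 2 distinct weeks.
With at most 1 per week and 4 work items, at least 4 weeks are needed.
4 works (last occupied week: week 4): for example Package=week 2; QA=week 3; Deploy=week 4; Design=week 1.

4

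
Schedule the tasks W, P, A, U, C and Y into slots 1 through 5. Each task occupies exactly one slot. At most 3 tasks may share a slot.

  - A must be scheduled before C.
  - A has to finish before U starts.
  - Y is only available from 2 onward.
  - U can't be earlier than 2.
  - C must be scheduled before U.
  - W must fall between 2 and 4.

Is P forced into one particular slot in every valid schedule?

P can be 1 (e.g. Y=2; W=2; U=3; A=1; C=2; P=1) or 2 (e.g. C -> 2; A -> 1; Y -> 3; P -> 2; W -> 2; U -> 3).

No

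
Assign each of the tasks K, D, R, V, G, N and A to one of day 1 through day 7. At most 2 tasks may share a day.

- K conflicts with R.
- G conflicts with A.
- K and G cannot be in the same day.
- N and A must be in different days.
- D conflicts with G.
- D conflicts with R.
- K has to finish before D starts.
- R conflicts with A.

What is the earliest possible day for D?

Precedence pushes D to at least day 2.
D at day 2 is achievable: K -> day 1; N -> day 2; A -> day 4; R -> day 3; D -> day 2; G -> day 3; V -> day 1.

day 2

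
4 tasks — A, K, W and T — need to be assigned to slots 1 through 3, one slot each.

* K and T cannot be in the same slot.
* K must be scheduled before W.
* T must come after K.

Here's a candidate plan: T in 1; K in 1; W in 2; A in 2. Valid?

T must come after K — violated.
K must be scheduled before W — holds.
K and T cannot be in the same slot — violated.

No. K and T cannot be in the same slot is not satisfied.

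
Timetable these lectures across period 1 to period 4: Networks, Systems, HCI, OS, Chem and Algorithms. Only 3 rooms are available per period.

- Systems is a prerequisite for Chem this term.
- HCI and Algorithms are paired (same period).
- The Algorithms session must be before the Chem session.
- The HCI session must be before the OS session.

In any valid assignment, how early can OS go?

period 2

Precedence pushes OS to at least period 2.
OS at period 2 is achievable: OS=period 2, HCI=period 1, Networks=period 2, Chem=period 2, Algorithms=period 1, Systems=period 1.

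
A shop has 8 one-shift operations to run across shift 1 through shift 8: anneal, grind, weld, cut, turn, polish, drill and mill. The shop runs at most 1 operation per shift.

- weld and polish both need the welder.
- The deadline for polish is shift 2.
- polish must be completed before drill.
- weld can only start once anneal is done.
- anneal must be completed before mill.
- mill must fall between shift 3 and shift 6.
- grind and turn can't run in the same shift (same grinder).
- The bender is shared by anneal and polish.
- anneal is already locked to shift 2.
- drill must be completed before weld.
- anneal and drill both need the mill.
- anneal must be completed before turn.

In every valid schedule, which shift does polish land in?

shift 1

polish's window is shift 1–shift 2.
anneal is fixed at shift 2, and polish can't share a shift with anneal.
So polish must be shift 1.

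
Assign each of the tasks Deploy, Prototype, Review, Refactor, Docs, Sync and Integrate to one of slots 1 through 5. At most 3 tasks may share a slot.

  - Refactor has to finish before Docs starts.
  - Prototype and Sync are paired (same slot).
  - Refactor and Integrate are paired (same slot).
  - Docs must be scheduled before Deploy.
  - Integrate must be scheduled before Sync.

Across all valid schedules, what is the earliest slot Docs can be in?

Precedence pushes Docs to at least 2; downstream work caps Docs at 4.
Docs at 2 is achievable: Deploy -> 3, Refactor -> 1, Prototype -> 2, Integrate -> 1, Sync -> 2, Docs -> 2, Review -> 1.

2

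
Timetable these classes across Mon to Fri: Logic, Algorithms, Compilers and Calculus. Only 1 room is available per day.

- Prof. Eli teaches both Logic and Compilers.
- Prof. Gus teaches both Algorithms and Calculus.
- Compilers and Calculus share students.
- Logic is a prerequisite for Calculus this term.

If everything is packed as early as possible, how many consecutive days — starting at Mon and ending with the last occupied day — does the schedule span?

4

The precedence chain requires at least 2 distinct days.
With at most 1 per day and 4 classes, at least 4 days are needed.
4 works (last occupied day: Thu): for example Logic=Mon; Calculus=Tue; Compilers=Thu; Algorithms=Wed.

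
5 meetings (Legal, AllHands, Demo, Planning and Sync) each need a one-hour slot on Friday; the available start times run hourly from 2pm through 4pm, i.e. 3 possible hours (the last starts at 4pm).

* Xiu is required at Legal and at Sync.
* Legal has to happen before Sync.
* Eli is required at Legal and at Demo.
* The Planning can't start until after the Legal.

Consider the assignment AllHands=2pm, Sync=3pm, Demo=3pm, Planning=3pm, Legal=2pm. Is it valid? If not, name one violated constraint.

Xiu is required at Legal and at Sync — holds.
Eli is required at Legal and at Demo — holds.
The Planning can't start until after the Legal — holds.
Legal has to happen before Sync — holds.

Yes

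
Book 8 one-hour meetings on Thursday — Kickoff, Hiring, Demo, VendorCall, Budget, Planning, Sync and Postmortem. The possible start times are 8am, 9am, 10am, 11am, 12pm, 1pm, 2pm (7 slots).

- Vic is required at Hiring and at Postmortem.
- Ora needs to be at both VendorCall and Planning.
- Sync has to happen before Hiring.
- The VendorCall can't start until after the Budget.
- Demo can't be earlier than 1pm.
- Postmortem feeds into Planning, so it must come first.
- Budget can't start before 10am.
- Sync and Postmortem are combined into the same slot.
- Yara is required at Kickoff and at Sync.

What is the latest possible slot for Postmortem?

1pm

Downstream work caps Postmortem at 1pm.
Postmortem at 1pm is achievable: Postmortem -> 1pm; Planning -> 2pm; Demo -> 1pm; Hiring -> 2pm; VendorCall -> 11am; Budget -> 10am; Kickoff -> 8am; Sync -> 1pm.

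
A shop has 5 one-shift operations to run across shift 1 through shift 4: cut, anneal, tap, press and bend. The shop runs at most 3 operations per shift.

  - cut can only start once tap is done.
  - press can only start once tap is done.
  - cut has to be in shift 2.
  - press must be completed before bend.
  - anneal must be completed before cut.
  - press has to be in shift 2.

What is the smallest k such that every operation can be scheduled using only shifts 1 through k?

The precedence chain requires at least 3 distinct shifts.
With at most 3 per shift and 5 operations, at least 2 shifts are needed.
3 works (last occupied shift: shift 3): for example bend -> shift 3, cut -> shift 2, press -> shift 2, anneal -> shift 1, tap -> shift 1.

3 shifts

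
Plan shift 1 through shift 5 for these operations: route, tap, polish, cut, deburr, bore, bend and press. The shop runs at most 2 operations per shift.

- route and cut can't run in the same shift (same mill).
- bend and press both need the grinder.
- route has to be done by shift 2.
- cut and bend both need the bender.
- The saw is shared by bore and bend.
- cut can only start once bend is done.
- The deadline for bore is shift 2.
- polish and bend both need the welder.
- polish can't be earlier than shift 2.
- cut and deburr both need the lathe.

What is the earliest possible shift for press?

press at shift 1 is achievable: cut in shift 4; polish in shift 2; press in shift 1; deburr in shift 5; bend in shift 3; tap in shift 3; bore in shift 2; route in shift 1.

shift 1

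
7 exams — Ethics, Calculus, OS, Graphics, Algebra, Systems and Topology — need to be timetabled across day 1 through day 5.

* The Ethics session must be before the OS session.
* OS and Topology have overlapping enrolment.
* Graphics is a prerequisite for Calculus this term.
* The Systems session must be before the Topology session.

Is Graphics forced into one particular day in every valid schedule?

No

Graphics can be day 1 (e.g. Ethics -> day 1, Calculus -> day 2, Systems -> day 1, Graphics -> day 1, Topology -> day 3, OS -> day 2, Algebra -> day 1) or day 2 (e.g. Graphics -> day 2, Calculus -> day 3, OS -> day 2, Algebra -> day 1, Ethics -> day 1, Systems -> day 1, Topology -> day 3).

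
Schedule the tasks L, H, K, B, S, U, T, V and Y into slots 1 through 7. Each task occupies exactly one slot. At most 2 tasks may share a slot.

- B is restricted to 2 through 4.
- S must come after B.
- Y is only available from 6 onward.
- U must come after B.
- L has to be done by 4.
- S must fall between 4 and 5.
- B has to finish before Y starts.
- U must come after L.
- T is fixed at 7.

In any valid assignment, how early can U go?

3

Precedence pushes U to at least 3.
U at 3 is achievable: T=7; B=2; K=2; S=4; Y=6; V=3; H=1; L=1; U=3.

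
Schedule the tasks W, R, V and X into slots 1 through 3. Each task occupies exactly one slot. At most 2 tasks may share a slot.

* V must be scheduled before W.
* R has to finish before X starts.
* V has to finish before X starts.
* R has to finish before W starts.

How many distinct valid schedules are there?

Splitting on W: it can be 2 (2), 3 (5). Listing each branch's schedules as (R, V, X):
W=2: (1,1,2) (1,1,3) — 2.
W=3: (1,1,2) (1,1,3) (1,2,3) (2,1,3) (2,2,3) — 5.
Summing: 2 + 5 = 7.

7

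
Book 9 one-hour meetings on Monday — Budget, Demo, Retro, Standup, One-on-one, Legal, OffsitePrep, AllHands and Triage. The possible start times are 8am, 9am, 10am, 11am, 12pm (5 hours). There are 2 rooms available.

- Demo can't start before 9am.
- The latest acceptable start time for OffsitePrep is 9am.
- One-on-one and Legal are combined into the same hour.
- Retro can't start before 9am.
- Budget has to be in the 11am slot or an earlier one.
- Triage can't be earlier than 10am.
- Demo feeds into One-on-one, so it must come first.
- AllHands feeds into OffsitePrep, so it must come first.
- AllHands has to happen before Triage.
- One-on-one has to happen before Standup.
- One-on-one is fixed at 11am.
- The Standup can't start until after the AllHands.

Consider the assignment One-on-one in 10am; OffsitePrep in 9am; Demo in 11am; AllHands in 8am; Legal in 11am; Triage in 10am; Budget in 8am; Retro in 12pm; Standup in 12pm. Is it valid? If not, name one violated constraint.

Invalid. Demo feeds into One-on-one, so it must come first.

There are 2 rooms available — holds.
One-on-one is fixed at 11am — violated.
The latest acceptable start time for OffsitePrep is 9am — holds.
The Standup can't start until after the AllHands — holds.
AllHands has to happen before Triage — holds.
AllHands feeds into OffsitePrep, so it must come first — holds.
Retro can't start before 9am — holds.
Triage can't be earlier than 10am — holds.
One-on-one and Legal are combined into the same hour — violated.
Demo can't start before 9am — holds.
Budget has to be in the 11am slot or an earlier one — holds.
One-on-one has to happen before Standup — holds.
Demo feeds into One-on-one, so it must come first — violated.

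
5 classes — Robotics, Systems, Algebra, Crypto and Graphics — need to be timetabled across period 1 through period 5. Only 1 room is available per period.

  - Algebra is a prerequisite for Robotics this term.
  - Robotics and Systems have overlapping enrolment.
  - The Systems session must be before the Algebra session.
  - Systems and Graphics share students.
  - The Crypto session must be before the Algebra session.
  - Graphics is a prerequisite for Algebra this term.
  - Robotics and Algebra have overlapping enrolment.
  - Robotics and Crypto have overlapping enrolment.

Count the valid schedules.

6

Splitting on Systems: it can be period 1 (2), period 2 (2), period 3 (2). Listing each branch's schedules as (Robotics, Algebra, Crypto, Graphics) by period number:
Systems=period 1: (5,4,2,3) (5,4,3,2) — 2.
Systems=period 2: (5,4,1,3) (5,4,3,1) — 2.
Systems=period 3: (5,4,1,2) (5,4,2,1) — 2.
Summing: 2 + 2 + 2 = 6.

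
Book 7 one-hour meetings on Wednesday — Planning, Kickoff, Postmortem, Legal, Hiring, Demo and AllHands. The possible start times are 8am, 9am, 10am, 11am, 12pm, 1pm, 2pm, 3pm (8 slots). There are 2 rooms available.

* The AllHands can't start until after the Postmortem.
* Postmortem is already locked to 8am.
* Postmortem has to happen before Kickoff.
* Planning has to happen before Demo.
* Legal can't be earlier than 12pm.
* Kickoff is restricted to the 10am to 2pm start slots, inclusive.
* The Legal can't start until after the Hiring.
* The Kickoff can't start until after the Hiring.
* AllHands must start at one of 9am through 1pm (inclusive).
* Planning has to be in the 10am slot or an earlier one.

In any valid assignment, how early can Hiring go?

Downstream work caps Hiring at 1pm.
Hiring at 8am is achievable: Planning in 9am; Postmortem in 8am; Hiring in 8am; Legal in 12pm; AllHands in 9am; Demo in 10am; Kickoff in 10am.

8am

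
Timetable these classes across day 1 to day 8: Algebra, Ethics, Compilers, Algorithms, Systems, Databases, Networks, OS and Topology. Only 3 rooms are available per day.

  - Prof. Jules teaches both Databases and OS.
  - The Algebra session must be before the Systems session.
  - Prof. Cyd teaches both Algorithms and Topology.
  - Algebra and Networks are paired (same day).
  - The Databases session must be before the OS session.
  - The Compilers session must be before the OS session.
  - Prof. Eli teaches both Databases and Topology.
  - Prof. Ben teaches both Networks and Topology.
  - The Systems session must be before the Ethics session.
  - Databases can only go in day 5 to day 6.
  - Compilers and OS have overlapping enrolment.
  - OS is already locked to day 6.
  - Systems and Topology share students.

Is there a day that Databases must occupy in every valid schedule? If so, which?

day 5

Databases's window is day 5–day 6.
OS is fixed at day 6, and Databases can't share a day with OS.
So Databases must be day 5.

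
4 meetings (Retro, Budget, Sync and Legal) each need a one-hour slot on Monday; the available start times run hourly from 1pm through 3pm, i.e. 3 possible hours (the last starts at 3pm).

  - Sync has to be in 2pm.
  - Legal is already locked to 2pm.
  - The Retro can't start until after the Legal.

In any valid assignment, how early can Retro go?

3pm

Precedence pushes Retro to at least 3pm.
Retro at 3pm is achievable: Legal -> 2pm; Budget -> 1pm; Sync -> 2pm; Retro -> 3pm.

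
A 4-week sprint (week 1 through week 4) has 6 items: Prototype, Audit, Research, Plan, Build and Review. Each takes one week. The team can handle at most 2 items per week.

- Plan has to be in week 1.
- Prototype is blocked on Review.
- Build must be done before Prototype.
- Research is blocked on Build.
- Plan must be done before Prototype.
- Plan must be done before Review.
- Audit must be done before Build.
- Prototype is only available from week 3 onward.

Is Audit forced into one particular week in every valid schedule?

No

Audit can be week 1 (e.g. Prototype=week 3, Review=week 2, Build=week 2, Audit=week 1, Research=week 3, Plan=week 1) or week 2 (e.g. Prototype=week 4; Plan=week 1; Research=week 4; Build=week 3; Audit=week 2; Review=week 2).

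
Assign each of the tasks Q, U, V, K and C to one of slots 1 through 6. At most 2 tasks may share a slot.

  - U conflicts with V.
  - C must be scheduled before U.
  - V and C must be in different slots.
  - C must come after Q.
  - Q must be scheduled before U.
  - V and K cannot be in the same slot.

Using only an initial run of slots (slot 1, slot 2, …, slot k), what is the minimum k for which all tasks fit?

The precedence chain requires at least 3 distinct slots.
With at most 2 per slot and 5 tasks, at least 3 slots are needed.
3 works (last occupied slot: 3): for example U -> 3, V -> 1, C -> 2, Q -> 1, K -> 2.

3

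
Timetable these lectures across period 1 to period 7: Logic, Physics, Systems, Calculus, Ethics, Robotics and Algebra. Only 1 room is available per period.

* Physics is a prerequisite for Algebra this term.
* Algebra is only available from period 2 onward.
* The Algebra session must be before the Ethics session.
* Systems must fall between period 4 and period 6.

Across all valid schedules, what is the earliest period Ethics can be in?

Precedence pushes Ethics to at least period 3.
Ethics at period 3 is achievable: Physics -> period 1; Robotics -> period 7; Algebra -> period 2; Logic -> period 5; Systems -> period 4; Ethics -> period 3; Calculus -> period 6.

period 3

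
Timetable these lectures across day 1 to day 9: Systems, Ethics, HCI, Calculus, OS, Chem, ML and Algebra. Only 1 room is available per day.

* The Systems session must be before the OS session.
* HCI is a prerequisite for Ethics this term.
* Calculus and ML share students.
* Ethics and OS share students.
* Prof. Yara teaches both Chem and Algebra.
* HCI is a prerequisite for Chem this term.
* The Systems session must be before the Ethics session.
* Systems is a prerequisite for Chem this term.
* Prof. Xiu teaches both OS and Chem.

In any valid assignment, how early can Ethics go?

Precedence pushes Ethics to at least day 2.
Ethics at day 3 is achievable: OS=day 5, ML=day 7, Calculus=day 6, Chem=day 4, HCI=day 2, Ethics=day 3, Algebra=day 8, Systems=day 1.
Nothing earlier works — the conflict and capacity constraints rule out every day before day 3.

day 3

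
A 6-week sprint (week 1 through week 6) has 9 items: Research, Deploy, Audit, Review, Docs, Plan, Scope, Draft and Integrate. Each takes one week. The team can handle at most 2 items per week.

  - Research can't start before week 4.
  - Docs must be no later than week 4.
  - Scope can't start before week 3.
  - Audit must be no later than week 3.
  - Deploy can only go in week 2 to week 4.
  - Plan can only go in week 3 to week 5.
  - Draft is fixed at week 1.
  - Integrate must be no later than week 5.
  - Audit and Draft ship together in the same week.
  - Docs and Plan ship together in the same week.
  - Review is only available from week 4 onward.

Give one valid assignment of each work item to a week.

Docs=week 3; Draft=week 1; Deploy=week 2; Review=week 4; Scope=week 5; Integrate=week 2; Plan=week 3; Research=week 4; Audit=week 1

Checking: Audit = Draft = week 1; Docs = Plan = week 3; Research=week 4 in [week 4,week 6]; Plan=week 3 in [week 3,week 5]; Scope=week 5 in [week 3,week 6]; Review=week 4 in [week 4,week 6]; Draft=week 1 in [week 1,week 1]; Docs=week 3 in [week 1,week 4]; Audit=week 1 in [week 1,week 3]; Deploy=week 2 in [week 2,week 4]; Integrate=week 2 in [week 1,week 5]; max 2 per week (cap 2).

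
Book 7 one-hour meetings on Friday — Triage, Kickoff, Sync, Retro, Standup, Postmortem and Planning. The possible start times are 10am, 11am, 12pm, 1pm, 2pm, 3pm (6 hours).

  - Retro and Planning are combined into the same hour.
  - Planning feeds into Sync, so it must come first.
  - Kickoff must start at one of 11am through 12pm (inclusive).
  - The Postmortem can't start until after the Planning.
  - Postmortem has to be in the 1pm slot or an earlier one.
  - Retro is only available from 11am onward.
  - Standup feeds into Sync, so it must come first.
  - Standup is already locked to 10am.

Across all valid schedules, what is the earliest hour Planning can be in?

11am

Planning must be in the same hour as Retro, which can't be before 11am, so Planning is at least 11am; downstream work caps Planning at 12pm.
Planning at 11am is achievable: Planning -> 11am, Sync -> 12pm, Retro -> 11am, Kickoff -> 11am, Standup -> 10am, Triage -> 10am, Postmortem -> 12pm.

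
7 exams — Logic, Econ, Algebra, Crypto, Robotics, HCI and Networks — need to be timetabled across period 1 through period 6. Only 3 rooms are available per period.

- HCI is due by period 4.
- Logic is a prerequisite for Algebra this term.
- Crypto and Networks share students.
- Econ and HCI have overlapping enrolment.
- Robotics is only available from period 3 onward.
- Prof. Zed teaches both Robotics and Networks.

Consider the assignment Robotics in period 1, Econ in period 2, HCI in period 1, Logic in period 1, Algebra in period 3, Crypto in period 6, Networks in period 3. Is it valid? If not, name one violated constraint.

Only 3 rooms are available per period — holds.
Robotics is only available from period 3 onward — violated.
Crypto and Networks share students — holds.
Logic is a prerequisite for Algebra this term — holds.
HCI is due by period 4 — holds.
Prof. Zed teaches both Robotics and Networks — holds.
Econ and HCI have overlapping enrolment — holds.

No — it violates: Robotics is only available from period 3 onward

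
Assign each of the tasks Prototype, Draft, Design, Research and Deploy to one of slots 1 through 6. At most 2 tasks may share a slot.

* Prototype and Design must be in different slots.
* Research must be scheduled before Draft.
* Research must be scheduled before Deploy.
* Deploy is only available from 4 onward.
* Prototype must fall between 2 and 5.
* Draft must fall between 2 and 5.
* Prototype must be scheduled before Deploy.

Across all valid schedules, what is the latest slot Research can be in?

Downstream work caps Research at 4.
Research at 4 is achievable: Prototype in 2; Draft in 5; Deploy in 5; Research in 4; Design in 1.

4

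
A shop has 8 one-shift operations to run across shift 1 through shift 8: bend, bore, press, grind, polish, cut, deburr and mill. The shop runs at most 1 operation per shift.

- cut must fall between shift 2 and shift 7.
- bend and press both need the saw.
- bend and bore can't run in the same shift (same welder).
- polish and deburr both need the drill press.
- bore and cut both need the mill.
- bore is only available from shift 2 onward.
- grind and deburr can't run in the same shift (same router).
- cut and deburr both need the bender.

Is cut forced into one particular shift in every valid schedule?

No

cut can be shift 2 (e.g. mill in shift 8, grind in shift 5, deburr in shift 7, bore in shift 3, bend in shift 1, press in shift 4, cut in shift 2, polish in shift 6) or shift 3 (e.g. mill=shift 8, cut=shift 3, bore=shift 2, press=shift 4, polish=shift 6, grind=shift 5, bend=shift 1, deburr=shift 7).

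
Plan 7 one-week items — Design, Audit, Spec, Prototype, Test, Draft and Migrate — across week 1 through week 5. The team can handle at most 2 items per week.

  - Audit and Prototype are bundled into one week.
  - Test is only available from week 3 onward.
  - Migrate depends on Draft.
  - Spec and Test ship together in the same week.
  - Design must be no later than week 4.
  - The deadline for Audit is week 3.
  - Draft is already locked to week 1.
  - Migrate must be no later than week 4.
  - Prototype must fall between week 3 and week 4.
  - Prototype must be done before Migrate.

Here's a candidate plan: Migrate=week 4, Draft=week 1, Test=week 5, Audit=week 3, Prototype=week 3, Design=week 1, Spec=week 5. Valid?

Valid

Migrate depends on Draft — holds.
Draft is already locked to week 1 — holds.
Spec and Test ship together in the same week — holds.
The deadline for Audit is week 3 — holds.
The team can handle at most 2 items per week — holds.
Test is only available from week 3 onward — holds.
Migrate must be no later than week 4 — holds.
Design must be no later than week 4 — holds.
Prototype must fall between week 3 and week 4 — holds.
Audit and Prototype are bundled into one week — holds.
Prototype must be done before Migrate — holds.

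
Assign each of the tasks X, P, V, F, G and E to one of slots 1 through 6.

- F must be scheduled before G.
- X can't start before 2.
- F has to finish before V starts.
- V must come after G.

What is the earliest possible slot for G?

2

Precedence pushes G to at least 2; downstream work caps G at 5.
G at 2 is achievable: E in 1, G in 2, P in 1, F in 1, X in 2, V in 3.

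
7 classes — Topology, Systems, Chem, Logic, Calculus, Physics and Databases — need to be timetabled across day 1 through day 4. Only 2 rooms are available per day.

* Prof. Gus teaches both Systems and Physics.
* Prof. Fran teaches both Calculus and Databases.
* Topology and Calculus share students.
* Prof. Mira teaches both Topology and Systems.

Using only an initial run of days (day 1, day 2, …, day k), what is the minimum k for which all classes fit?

With at most 2 per day and 7 classes, at least 4 days are needed.
4 works (last occupied day: day 4): for example Databases in day 4; Topology in day 1; Physics in day 3; Systems in day 2; Logic in day 2; Calculus in day 3; Chem in day 1.

4 days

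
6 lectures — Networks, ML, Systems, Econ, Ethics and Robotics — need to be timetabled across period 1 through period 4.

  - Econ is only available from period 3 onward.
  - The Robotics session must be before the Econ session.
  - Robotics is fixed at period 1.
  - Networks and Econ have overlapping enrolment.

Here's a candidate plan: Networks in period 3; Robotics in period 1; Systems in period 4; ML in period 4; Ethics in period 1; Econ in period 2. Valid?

Networks and Econ have overlapping enrolment — holds.
The Robotics session must be before the Econ session — holds.
Econ is only available from period 3 onward — violated.
Robotics is fixed at period 1 — holds.

No. Econ is only available from period 3 onward is not satisfied.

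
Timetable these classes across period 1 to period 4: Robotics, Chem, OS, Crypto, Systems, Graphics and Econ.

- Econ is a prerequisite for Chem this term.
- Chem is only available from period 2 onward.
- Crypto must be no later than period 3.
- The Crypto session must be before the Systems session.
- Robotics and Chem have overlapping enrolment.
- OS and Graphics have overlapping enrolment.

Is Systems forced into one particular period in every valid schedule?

No

Systems can be period 2 (e.g. Systems=period 2, OS=period 1, Econ=period 1, Crypto=period 1, Chem=period 2, Graphics=period 2, Robotics=period 1) or period 3 (e.g. Chem=period 2, Econ=period 1, Robotics=period 1, Systems=period 3, Crypto=period 1, OS=period 1, Graphics=period 2).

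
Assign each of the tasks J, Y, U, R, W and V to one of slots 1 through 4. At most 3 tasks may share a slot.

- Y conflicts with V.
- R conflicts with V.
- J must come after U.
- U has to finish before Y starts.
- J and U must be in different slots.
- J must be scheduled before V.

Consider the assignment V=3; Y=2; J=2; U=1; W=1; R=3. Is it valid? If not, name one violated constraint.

Y conflicts with V — holds.
J must come after U — holds.
U has to finish before Y starts — holds.
At most 3 tasks may share a slot — holds.
J must be scheduled before V — holds.
R conflicts with V — violated.
J and U must be in different slots — holds.

No — it violates: R conflicts with V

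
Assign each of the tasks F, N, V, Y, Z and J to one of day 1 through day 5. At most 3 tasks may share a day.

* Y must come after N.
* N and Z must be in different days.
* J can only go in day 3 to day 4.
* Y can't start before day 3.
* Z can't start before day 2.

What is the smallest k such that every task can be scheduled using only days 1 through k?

3

The precedence chain requires at least 2 distinct days.
With at most 3 per day and 6 tasks, at least 2 days are needed.
Y can't be placed before day 3, so the schedule must run through at least day 3.
3 works (last occupied day: day 3): for example F=day 1; Z=day 2; Y=day 3; V=day 1; J=day 3; N=day 1.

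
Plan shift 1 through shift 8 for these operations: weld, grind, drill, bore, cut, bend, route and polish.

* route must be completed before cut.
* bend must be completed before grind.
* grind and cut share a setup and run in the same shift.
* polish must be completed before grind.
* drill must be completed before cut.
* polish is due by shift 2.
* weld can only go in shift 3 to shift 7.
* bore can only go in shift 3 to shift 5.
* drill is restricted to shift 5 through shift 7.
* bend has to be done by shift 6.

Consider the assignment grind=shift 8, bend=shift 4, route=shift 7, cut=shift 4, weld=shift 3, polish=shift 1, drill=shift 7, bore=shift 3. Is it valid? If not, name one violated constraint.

No. grind and cut share a setup and run in the same shift is not satisfied.

bore can only go in shift 3 to shift 5 — holds.
drill must be completed before cut — violated.
weld can only go in shift 3 to shift 7 — holds.
polish must be completed before grind — holds.
grind and cut share a setup and run in the same shift — violated.
polish is due by shift 2 — holds.
bend must be completed before grind — holds.
bend has to be done by shift 6 — holds.
drill is restricted to shift 5 through shift 7 — holds.
route must be completed before cut — violated.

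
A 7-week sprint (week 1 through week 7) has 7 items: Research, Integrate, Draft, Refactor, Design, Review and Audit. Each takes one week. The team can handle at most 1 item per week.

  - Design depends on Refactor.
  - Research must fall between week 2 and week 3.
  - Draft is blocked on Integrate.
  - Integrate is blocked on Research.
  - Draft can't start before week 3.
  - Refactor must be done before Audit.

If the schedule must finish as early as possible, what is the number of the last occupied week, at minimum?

week 7

The precedence chain requires at least 3 distinct weeks.
With at most 1 per week and 7 work items, at least 7 weeks are needed.
Propagating the time windows through the other constraints, Draft can't land before week 4, so the schedule must run through at least week 4.
7 works (last occupied week: week 7): for example Research -> week 2, Refactor -> week 1, Review -> week 7, Design -> week 5, Audit -> week 6, Integrate -> week 3, Draft -> week 4.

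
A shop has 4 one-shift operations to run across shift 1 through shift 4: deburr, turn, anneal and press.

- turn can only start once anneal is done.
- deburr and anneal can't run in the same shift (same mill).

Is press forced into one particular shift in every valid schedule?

press can be shift 1 (e.g. deburr -> shift 2, anneal -> shift 1, press -> shift 1, turn -> shift 2) or shift 2 (e.g. turn in shift 2, deburr in shift 2, anneal in shift 1, press in shift 2).

No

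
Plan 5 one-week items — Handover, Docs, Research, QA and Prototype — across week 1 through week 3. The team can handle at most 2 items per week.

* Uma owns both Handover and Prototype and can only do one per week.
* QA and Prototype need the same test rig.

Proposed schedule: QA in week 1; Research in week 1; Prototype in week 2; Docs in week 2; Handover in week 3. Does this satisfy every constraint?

Yes

The team can handle at most 2 items per week — holds.
QA and Prototype need the same test rig — holds.
Uma owns both Handover and Prototype and can only do one per week — holds.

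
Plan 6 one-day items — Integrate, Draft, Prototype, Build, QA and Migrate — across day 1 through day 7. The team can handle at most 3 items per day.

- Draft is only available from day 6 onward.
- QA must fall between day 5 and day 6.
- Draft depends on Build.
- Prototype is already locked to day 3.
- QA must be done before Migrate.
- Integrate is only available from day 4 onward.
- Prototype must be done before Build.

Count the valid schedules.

Splitting on Integrate: it can be day 4 (15), day 5 (15), day 6 (15), day 7 (15). Listing each branch's schedules as (Draft, Prototype, Build, QA, Migrate) by day number:
Integrate=day 4: (6,3,4,5,6) (6,3,4,5,7) (6,3,4,6,7) (6,3,5,5,6) (6,3,5,5,7) (6,3,5,6,7) (7,3,4,5,6) (7,3,4,5,7) (7,3,4,6,7) (7,3,5,5,6) (7,3,5,5,7) (7,3,5,6,7) (7,3,6,5,6) (7,3,6,5,7) (7,3,6,6,7) — 15.
Integrate=day 5: (6,3,4,5,6) (6,3,4,5,7) (6,3,4,6,7) (6,3,5,5,6) (6,3,5,5,7) (6,3,5,6,7) (7,3,4,5,6) (7,3,4,5,7) (7,3,4,6,7) (7,3,5,5,6) (7,3,5,5,7) (7,3,5,6,7) (7,3,6,5,6) (7,3,6,5,7) (7,3,6,6,7) — 15.
Integrate=day 6: (6,3,4,5,6) (6,3,4,5,7) (6,3,4,6,7) (6,3,5,5,6) (6,3,5,5,7) (6,3,5,6,7) (7,3,4,5,6) (7,3,4,5,7) (7,3,4,6,7) (7,3,5,5,6) (7,3,5,5,7) (7,3,5,6,7) (7,3,6,5,6) (7,3,6,5,7) (7,3,6,6,7) — 15.
Integrate=day 7: (6,3,4,5,6) (6,3,4,5,7) (6,3,4,6,7) (6,3,5,5,6) (6,3,5,5,7) (6,3,5,6,7) (7,3,4,5,6) (7,3,4,5,7) (7,3,4,6,7) (7,3,5,5,6) (7,3,5,5,7) (7,3,5,6,7) (7,3,6,5,6) (7,3,6,5,7) (7,3,6,6,7) — 15.
Summing: 15 + 15 + 15 + 15 = 60.

60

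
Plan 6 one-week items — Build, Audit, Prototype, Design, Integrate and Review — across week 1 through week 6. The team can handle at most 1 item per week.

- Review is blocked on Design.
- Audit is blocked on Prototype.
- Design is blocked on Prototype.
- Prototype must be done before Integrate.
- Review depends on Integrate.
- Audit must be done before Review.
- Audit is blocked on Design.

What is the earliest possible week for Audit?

week 3

Precedence pushes Audit to at least week 3; downstream work caps Audit at week 5.
Audit at week 3 is achievable: Design=week 2, Prototype=week 1, Build=week 6, Integrate=week 4, Audit=week 3, Review=week 5.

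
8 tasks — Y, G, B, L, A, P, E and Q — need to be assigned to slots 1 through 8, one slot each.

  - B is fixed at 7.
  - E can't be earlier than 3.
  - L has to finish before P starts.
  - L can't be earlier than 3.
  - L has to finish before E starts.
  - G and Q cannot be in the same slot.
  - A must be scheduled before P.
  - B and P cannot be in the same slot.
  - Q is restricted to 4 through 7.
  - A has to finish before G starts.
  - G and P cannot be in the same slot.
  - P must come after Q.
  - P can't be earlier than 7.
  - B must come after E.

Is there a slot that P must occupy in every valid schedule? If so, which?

8

P's window is 7–8.
B is fixed at 7, and P can't share a slot with B.
So P must be 8.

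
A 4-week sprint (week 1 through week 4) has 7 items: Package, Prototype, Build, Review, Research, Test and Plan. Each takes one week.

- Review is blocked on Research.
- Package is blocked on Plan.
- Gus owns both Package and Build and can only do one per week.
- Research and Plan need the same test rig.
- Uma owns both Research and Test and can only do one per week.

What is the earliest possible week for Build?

Build at week 1 is achievable: Review in week 3, Prototype in week 1, Plan in week 1, Package in week 2, Research in week 2, Build in week 1, Test in week 1.

week 1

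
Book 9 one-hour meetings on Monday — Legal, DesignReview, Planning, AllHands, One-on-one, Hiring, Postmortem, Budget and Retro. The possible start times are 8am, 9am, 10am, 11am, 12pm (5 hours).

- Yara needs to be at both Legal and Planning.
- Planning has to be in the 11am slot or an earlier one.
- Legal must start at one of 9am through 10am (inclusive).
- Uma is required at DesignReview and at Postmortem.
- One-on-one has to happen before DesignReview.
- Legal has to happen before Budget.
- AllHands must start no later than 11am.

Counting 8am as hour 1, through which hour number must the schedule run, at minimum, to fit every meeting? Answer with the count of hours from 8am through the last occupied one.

3

The precedence chain requires at least 2 distinct hours.
Propagating the time windows through the other constraints, Budget can't land before 10am — that is hour 3 counting from 8am — so the schedule must run through at least 3 hours.
3 works (last occupied hour: 10am): for example Retro -> 8am; Budget -> 10am; Postmortem -> 8am; AllHands -> 8am; Planning -> 8am; One-on-one -> 8am; DesignReview -> 9am; Legal -> 9am; Hiring -> 8am.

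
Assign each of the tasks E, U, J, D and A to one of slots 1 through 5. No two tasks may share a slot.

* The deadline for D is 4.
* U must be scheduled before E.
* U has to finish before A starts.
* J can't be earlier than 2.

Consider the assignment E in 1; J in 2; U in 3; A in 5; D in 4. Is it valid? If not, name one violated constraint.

U must be scheduled before E — violated.
No two tasks may share a slot — holds.
J can't be earlier than 2 — holds.
U has to finish before A starts — holds.
The deadline for D is 4 — holds.

No — it violates: U must be scheduled before E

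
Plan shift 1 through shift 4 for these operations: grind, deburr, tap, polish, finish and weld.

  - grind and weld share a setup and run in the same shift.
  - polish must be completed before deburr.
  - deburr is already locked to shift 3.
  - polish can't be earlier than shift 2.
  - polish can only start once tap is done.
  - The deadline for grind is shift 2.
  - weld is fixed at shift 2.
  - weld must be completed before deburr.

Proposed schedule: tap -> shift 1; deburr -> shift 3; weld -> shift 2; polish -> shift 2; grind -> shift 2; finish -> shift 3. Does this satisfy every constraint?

Yes, all constraints hold

polish must be completed before deburr — holds.
polish can't be earlier than shift 2 — holds.
weld is fixed at shift 2 — holds.
deburr is already locked to shift 3 — holds.
The deadline for grind is shift 2 — holds.
weld must be completed before deburr — holds.
grind and weld share a setup and run in the same shift — holds.
polish can only start once tap is done — holds.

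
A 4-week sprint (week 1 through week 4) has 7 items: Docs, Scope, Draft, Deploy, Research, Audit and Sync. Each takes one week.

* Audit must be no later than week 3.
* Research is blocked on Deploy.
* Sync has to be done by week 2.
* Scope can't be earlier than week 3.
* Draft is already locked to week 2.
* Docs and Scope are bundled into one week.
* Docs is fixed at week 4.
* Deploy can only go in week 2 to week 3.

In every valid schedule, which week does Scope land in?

Scope is available from week 3; Scope must be in the same week as Docs, which can't be before week 4, so Scope is at least week 4.
So Scope is pinned to week 4.

week 4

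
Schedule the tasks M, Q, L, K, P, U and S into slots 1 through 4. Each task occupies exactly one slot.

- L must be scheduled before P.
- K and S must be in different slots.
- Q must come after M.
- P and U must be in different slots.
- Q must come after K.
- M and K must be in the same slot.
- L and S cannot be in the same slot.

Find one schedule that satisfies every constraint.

L in 1, S in 2, K in 1, Q in 2, M in 1, P in 2, U in 1

Checking: K(1) before Q(2); M(1) before Q(2); L(1) before P(2); K(1) != S(2); L(1) != S(2); P(2) != U(1); M = K = 1.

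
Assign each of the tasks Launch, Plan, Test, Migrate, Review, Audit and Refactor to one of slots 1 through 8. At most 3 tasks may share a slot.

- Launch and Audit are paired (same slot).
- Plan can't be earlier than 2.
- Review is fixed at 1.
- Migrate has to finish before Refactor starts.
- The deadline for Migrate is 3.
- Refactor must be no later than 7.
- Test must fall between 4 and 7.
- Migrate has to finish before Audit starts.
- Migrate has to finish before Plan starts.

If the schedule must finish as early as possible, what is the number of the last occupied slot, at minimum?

The precedence chain requires at least 2 distinct slots.
With at most 3 per slot and 7 tasks, at least 3 slots are needed.
Test can't be placed before 4, so the schedule must run through at least slot 4.
4 works (last occupied slot: 4): for example Launch in 2, Plan in 2, Test in 4, Refactor in 3, Audit in 2, Review in 1, Migrate in 1.

4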